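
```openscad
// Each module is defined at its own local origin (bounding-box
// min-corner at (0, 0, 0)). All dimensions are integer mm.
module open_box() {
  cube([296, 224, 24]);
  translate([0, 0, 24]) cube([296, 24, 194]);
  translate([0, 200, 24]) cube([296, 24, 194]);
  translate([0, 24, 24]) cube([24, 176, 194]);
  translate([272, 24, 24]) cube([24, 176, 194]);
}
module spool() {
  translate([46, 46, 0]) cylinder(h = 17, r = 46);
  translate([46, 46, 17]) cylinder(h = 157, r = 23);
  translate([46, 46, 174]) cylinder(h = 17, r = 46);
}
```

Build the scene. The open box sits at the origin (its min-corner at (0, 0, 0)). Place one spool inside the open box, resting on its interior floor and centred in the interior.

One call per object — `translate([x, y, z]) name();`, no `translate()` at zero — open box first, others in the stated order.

open_box();
translate([102, 66, 24]) spool();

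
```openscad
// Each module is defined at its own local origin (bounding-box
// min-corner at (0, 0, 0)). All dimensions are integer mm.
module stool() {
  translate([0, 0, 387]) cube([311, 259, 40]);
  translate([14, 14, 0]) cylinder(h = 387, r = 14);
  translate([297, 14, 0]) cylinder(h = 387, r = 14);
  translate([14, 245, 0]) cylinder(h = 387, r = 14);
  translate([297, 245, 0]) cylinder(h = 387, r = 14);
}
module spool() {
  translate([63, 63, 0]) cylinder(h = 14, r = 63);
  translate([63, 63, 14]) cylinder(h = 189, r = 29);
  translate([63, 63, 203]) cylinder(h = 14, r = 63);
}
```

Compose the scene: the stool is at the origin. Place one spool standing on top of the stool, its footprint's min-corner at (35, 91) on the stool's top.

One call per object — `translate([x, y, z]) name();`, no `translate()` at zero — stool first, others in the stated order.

stool();
translate([35, 91, 427]) spool();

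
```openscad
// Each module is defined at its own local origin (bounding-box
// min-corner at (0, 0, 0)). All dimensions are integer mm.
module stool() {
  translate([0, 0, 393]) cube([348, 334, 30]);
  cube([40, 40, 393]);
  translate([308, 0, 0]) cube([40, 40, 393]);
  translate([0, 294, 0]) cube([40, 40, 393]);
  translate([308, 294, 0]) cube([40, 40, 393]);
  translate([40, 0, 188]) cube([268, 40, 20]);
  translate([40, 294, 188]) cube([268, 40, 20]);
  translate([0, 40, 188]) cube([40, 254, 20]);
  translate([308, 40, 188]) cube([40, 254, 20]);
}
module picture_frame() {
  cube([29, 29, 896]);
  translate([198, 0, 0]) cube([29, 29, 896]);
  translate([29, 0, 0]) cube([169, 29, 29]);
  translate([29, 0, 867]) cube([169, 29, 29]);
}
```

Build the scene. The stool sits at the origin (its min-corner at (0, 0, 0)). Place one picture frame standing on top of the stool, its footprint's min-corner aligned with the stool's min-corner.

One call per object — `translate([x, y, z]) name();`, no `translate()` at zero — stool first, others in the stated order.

stool();
translate([0, 0, 423]) picture_frame();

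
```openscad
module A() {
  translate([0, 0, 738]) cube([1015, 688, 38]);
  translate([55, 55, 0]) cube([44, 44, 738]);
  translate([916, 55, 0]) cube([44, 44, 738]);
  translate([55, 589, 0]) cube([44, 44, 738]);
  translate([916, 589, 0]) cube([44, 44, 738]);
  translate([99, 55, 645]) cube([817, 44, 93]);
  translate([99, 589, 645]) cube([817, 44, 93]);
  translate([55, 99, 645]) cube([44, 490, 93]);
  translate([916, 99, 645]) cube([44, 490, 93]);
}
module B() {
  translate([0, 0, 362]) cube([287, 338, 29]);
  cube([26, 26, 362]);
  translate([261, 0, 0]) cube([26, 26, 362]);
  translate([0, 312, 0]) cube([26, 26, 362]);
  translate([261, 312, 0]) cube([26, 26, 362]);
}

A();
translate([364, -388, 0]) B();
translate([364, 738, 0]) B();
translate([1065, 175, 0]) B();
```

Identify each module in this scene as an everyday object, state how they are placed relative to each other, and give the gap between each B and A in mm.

Each stool's nearest face is 50 mm from the table's bounding box.

A is a table. B is a stool. Three stools sit around the table at the −y, +y, +x sides. The gap between each stool and the table is 50 mm.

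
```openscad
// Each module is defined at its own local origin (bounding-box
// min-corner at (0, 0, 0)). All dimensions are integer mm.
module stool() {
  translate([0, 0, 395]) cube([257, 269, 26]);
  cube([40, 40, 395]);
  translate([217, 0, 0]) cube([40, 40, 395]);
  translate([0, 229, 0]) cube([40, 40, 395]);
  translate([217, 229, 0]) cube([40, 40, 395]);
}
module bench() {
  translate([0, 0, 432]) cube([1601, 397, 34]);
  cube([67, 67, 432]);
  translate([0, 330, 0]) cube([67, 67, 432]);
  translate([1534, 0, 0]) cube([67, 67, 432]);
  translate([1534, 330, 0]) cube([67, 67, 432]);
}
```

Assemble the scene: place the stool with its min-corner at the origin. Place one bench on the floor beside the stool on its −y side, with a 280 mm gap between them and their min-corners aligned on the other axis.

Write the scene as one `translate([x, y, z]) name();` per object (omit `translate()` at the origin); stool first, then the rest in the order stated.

stool();
translate([0, -677, 0]) bench();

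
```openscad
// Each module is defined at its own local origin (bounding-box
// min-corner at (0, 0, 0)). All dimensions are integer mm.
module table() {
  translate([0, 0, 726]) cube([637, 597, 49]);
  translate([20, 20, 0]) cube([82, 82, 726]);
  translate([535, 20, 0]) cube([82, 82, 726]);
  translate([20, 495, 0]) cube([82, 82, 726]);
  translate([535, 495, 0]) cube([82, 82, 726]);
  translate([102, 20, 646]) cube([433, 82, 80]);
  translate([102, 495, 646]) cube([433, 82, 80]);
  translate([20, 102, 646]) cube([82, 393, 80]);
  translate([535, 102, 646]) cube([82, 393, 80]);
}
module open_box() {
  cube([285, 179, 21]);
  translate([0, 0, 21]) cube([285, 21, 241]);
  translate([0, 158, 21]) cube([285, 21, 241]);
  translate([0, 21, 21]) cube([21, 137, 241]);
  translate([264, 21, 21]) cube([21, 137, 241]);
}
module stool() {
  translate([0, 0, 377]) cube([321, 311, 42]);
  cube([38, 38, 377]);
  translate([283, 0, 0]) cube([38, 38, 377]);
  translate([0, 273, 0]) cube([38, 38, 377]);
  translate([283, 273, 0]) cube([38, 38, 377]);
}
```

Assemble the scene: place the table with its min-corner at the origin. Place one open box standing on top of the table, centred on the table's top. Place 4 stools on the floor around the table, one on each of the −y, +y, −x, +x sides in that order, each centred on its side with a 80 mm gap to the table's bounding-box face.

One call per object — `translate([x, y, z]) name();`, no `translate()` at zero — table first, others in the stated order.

table();
translate([176, 209, 775]) open_box();
translate([158, -391, 0]) stool();
translate([158, 677, 0]) stool();
translate([-401, 143, 0]) stool();
translate([717, 143, 0]) stool();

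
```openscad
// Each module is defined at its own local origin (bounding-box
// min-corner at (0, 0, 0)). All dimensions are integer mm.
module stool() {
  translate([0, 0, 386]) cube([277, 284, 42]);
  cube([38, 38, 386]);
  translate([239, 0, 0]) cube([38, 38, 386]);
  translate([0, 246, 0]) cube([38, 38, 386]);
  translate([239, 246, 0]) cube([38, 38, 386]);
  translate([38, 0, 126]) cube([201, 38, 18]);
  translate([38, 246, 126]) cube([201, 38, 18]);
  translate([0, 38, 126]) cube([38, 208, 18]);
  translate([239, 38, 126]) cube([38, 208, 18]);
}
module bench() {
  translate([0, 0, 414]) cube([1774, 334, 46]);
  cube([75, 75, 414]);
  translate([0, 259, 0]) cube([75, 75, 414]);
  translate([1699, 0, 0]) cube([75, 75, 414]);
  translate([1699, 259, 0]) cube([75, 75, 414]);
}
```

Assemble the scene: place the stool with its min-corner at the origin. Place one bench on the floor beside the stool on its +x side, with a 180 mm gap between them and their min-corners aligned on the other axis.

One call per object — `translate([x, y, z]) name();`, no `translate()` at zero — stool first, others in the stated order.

stool();
translate([457, 0, 0]) bench();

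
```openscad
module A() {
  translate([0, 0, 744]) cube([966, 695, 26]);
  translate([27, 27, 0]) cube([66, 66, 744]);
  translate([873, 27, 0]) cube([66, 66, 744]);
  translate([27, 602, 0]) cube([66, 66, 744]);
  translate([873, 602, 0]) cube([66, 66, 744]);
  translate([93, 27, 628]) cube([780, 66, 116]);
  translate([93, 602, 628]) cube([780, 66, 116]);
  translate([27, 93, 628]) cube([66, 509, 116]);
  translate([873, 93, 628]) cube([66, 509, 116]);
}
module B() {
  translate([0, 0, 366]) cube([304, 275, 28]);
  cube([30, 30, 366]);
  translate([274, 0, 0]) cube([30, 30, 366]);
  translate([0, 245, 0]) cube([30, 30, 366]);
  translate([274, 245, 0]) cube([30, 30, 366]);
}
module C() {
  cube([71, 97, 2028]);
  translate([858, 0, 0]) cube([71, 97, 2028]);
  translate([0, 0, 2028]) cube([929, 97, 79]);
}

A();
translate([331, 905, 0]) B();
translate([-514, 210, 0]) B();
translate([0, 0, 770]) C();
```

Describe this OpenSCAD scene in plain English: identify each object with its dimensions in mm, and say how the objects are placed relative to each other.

A is a rectangular dining table. The top is 966×695×26 mm with its upper surface at z = 770 mm. It stands on four 66×66 mm square legs, each inset 27 mm from the nearest pair of top edges, running from the floor to the underside of the top. Four apron rails, 66 mm thick and 116 mm tall, run between adjacent legs with their top edges flush with the underside of the top and their outer faces flush with the legs' outer faces.

B is a simple wooden stool: a rectangular seat 304 mm (x) by 275 mm (y), 28 mm thick, top face at z = 394 mm, on four square legs, each 30×30 mm in cross-section. The legs rest on z = 0, each flush with a corner of the seat.

C is a rectangular door frame: two vertical jambs of 71×97 mm section, 2028 mm tall, with a clear opening 787 mm wide between their inner faces. A header 79 mm tall and 97 mm deep lies on top of the jambs and spans the full outside width.

Two stools sit around the table at the +y, −x sides. The door frame is on top of the table.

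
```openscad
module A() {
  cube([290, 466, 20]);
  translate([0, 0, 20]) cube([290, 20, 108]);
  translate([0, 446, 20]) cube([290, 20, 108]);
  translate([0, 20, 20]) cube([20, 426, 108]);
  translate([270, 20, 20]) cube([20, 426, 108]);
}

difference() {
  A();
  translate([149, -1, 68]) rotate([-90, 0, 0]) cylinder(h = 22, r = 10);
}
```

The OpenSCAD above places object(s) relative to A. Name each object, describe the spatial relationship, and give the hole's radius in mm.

A is an open box. The open box has a circular hole through its front wall. The hole's radius is 10 mm.

The subtracted cylinder has r = 10 mm.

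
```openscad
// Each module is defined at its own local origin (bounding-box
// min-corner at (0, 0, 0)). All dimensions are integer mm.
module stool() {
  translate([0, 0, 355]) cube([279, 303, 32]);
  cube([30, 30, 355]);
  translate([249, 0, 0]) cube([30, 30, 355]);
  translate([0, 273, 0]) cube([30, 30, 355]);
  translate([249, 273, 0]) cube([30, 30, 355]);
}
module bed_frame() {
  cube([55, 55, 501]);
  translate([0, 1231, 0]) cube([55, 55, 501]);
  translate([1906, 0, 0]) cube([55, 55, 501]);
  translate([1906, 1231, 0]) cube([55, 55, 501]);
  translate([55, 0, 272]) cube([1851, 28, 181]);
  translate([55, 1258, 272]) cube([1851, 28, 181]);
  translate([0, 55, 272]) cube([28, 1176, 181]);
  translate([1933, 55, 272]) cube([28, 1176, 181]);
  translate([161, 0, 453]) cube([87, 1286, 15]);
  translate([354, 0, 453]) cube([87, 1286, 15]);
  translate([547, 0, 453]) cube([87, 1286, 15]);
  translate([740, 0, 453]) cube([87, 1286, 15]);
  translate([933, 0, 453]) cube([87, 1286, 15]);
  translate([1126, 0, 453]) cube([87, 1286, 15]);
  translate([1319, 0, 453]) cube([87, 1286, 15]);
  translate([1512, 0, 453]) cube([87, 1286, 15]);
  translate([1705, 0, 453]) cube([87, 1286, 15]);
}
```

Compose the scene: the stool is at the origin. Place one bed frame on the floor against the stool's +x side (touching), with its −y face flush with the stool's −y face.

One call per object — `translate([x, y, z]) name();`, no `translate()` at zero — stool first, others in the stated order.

stool();
translate([279, 0, 0]) bed_frame();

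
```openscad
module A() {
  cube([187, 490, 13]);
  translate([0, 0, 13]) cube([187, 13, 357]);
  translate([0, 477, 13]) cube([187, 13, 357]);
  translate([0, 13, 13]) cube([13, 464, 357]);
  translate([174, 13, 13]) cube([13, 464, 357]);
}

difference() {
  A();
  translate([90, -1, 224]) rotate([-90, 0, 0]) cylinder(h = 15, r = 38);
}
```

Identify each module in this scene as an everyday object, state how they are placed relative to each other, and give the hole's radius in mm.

A is an open box. The open box has a circular hole through its front wall. The hole's radius is 38 mm.

The subtracted cylinder has r = 38 mm.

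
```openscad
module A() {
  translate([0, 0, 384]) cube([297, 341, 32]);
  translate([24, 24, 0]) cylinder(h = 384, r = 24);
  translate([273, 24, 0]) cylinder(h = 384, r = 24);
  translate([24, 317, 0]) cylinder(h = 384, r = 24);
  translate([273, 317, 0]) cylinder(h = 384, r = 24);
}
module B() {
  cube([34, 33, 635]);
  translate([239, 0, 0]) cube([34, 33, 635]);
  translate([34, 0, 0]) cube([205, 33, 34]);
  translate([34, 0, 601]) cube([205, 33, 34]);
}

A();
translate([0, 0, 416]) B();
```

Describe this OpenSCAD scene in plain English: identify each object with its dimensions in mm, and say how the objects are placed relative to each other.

A is a four-legged stool. The seat is a 297×341×32 mm slab whose top surface is at z = 416 mm; four round legs, each 48 mm in diameter, run from the floor (z = 0) to the underside of the seat, each leg's axis is inset half a diameter from the nearest pair of seat edges (so the leg's bounding box is flush with the corner).

B is a picture frame with a 205×567 mm rectangular opening (x by z) and a uniform 34 mm border on every side. Frame depth is 33 mm along y. It is built from two vertical stiles running the full outside height and two horizontal rails spanning the gap between the stiles.

The picture frame is on top of the stool.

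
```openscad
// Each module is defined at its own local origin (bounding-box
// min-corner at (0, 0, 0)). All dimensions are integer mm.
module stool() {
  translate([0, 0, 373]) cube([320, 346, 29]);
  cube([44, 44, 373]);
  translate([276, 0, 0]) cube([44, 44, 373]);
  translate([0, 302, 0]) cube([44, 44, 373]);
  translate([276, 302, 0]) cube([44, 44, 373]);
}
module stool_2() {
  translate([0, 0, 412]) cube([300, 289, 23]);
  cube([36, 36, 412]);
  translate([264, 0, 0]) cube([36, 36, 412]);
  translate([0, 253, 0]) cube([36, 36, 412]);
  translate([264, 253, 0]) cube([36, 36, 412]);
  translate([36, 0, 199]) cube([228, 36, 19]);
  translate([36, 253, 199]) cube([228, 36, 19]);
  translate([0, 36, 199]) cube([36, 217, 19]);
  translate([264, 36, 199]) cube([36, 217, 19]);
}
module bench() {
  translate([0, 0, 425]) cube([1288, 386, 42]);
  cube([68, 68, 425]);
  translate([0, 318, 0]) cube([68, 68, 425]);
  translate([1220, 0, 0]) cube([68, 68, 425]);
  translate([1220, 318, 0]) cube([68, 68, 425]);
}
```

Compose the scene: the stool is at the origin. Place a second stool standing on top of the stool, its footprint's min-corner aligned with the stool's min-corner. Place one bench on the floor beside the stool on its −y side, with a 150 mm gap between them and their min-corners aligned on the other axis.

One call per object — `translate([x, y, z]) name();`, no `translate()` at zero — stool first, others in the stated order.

stool();
translate([0, 0, 402]) stool_2();
translate([0, -536, 0]) bench();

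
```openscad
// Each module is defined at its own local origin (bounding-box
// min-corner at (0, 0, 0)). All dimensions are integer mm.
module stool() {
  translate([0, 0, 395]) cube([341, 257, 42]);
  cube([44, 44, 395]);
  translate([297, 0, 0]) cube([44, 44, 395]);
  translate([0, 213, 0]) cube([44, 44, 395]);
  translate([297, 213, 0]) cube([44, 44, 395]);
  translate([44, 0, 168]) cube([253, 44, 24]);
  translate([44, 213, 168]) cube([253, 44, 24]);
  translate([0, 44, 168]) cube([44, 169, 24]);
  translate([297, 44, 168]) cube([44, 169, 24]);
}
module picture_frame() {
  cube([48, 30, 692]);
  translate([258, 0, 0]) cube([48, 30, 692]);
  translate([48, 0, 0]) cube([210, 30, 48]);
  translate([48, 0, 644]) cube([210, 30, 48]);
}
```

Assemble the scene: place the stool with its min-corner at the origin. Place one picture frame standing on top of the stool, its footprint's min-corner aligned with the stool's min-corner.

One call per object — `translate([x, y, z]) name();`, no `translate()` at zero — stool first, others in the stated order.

stool();
translate([0, 0, 437]) picture_frame();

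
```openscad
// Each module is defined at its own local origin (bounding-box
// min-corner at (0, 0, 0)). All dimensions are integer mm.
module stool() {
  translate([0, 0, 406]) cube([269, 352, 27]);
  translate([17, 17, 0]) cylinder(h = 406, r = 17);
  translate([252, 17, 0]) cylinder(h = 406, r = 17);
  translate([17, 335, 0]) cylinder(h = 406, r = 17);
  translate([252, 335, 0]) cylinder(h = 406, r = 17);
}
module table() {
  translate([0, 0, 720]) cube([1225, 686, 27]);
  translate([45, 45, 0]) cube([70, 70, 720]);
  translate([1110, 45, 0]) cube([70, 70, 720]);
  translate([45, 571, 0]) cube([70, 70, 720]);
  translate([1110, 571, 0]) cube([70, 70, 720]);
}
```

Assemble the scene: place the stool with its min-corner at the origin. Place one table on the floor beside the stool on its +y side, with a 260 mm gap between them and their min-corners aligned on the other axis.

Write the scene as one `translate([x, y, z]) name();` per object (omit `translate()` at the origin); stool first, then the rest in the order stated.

stool();
translate([0, 612, 0]) table();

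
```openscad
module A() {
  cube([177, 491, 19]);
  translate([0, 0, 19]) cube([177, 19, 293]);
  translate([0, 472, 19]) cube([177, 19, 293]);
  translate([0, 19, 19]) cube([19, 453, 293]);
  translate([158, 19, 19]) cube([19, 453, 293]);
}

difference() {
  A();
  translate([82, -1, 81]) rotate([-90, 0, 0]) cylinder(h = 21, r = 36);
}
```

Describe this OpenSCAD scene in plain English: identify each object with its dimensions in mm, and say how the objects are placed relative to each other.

A is an open storage box with external size 177×491×312 mm and wall thickness 19 mm (the base is also 19 mm thick). The base covers the whole footprint; the four walls stand on the base, with the y-facing walls full-width and the x-facing walls fitting between their inner faces.

The open box has a circular hole of radius 36 mm through its front wall, centred at (x = 82, z = 81).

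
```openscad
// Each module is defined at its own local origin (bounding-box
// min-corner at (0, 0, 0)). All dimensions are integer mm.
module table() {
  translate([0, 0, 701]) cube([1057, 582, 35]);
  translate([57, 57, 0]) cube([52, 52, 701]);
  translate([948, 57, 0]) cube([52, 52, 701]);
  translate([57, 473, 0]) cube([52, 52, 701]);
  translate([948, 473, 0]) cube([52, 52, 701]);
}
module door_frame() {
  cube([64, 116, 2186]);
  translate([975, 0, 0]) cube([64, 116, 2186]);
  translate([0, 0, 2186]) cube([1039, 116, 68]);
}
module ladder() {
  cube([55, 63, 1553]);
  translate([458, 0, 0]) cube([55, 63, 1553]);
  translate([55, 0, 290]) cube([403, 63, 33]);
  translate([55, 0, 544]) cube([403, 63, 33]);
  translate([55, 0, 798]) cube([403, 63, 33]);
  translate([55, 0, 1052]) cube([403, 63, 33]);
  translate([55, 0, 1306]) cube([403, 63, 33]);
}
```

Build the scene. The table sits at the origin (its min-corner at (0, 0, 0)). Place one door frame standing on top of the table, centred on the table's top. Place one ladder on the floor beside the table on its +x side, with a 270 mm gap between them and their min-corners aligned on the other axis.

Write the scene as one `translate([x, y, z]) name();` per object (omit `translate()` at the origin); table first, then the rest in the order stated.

table();
translate([9, 233, 736]) door_frame();
translate([1327, 0, 0]) ladder();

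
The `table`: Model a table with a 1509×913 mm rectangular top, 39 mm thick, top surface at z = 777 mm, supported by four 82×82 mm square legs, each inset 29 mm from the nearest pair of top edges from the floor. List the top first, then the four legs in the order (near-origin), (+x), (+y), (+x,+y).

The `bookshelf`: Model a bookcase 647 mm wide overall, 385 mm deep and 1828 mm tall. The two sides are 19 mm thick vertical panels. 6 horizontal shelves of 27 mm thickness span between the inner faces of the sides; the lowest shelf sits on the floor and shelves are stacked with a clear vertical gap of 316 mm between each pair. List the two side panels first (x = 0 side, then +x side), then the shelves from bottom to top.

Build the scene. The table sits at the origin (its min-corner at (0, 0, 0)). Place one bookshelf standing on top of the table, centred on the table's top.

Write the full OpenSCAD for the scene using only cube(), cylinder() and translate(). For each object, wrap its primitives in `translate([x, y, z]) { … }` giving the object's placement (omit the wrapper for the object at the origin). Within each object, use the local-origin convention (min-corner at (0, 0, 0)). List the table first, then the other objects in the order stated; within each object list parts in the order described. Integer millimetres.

translate([0, 0, 738]) cube([1509, 913, 39]);
translate([29, 29, 0]) cube([82, 82, 738]);
translate([1398, 29, 0]) cube([82, 82, 738]);
translate([29, 802, 0]) cube([82, 82, 738]);
translate([1398, 802, 0]) cube([82, 82, 738]);
translate([431, 264, 777]) {
  cube([19, 385, 1828]);
  translate([628, 0, 0]) cube([19, 385, 1828]);
  translate([19, 0, 0]) cube([609, 385, 27]);
  translate([19, 0, 343]) cube([609, 385, 27]);
  translate([19, 0, 686]) cube([609, 385, 27]);
  translate([19, 0, 1029]) cube([609, 385, 27]);
  translate([19, 0, 1372]) cube([609, 385, 27]);
  translate([19, 0, 1715]) cube([609, 385, 27]);
}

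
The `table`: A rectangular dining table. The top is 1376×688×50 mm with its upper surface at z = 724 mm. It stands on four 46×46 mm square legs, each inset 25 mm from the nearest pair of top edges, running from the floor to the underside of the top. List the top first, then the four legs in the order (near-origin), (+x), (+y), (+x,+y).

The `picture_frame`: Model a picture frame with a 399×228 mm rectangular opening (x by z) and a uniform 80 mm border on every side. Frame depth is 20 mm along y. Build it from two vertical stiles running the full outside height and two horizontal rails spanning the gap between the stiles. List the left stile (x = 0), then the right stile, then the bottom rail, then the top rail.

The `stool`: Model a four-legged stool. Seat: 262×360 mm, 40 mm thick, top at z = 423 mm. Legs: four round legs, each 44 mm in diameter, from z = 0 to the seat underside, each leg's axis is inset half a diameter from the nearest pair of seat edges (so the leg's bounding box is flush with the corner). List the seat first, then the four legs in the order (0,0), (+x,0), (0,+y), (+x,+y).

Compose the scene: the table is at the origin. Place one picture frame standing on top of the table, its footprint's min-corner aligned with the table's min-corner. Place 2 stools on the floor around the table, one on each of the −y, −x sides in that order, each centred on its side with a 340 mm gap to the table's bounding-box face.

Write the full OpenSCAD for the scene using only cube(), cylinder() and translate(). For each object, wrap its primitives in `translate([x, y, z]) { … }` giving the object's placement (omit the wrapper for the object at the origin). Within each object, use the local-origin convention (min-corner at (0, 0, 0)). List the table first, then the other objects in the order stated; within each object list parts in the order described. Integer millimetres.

translate([0, 0, 674]) cube([1376, 688, 50]);
translate([25, 25, 0]) cube([46, 46, 674]);
translate([1305, 25, 0]) cube([46, 46, 674]);
translate([25, 617, 0]) cube([46, 46, 674]);
translate([1305, 617, 0]) cube([46, 46, 674]);
translate([0, 0, 724]) {
  cube([80, 20, 388]);
  translate([479, 0, 0]) cube([80, 20, 388]);
  translate([80, 0, 0]) cube([399, 20, 80]);
  translate([80, 0, 308]) cube([399, 20, 80]);
}
translate([557, -700, 0]) {
  translate([0, 0, 383]) cube([262, 360, 40]);
  translate([22, 22, 0]) cylinder(h = 383, r = 22);
  translate([240, 22, 0]) cylinder(h = 383, r = 22);
  translate([22, 338, 0]) cylinder(h = 383, r = 22);
  translate([240, 338, 0]) cylinder(h = 383, r = 22);
}
translate([-602, 164, 0]) {
  translate([0, 0, 383]) cube([262, 360, 40]);
  translate([22, 22, 0]) cylinder(h = 383, r = 22);
  translate([240, 22, 0]) cylinder(h = 383, r = 22);
  translate([22, 338, 0]) cylinder(h = 383, r = 22);
  translate([240, 338, 0]) cylinder(h = 383, r = 22);
}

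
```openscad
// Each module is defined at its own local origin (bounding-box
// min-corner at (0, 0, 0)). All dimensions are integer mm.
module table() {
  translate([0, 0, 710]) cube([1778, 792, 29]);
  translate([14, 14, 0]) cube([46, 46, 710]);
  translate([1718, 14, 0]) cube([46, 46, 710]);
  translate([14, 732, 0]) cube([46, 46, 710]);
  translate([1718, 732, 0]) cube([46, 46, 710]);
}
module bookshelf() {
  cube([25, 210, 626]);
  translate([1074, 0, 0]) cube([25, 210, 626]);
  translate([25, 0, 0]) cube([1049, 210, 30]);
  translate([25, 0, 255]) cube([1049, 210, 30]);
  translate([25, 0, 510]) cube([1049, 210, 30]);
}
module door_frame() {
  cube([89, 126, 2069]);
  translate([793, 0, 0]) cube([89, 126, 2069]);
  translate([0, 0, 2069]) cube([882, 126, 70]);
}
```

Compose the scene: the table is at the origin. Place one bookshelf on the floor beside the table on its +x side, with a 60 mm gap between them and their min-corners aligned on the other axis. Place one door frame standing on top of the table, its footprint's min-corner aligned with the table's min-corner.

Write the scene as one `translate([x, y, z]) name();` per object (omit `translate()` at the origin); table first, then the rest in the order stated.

table();
translate([1838, 0, 0]) bookshelf();
translate([0, 0, 739]) door_frame();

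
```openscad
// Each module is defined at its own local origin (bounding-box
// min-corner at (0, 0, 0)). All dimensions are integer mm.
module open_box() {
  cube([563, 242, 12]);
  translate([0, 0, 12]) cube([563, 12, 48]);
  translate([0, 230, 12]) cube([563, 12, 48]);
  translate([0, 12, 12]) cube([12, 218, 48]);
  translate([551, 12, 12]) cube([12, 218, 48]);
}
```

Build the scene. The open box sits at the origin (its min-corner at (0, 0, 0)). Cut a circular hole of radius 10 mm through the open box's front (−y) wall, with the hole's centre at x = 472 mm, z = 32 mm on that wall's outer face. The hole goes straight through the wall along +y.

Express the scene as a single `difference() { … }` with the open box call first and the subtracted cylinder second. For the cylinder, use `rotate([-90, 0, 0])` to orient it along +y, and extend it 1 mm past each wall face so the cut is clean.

difference() {
  open_box();
  translate([472, -1, 32]) rotate([-90, 0, 0]) cylinder(h = 14, r = 10);
}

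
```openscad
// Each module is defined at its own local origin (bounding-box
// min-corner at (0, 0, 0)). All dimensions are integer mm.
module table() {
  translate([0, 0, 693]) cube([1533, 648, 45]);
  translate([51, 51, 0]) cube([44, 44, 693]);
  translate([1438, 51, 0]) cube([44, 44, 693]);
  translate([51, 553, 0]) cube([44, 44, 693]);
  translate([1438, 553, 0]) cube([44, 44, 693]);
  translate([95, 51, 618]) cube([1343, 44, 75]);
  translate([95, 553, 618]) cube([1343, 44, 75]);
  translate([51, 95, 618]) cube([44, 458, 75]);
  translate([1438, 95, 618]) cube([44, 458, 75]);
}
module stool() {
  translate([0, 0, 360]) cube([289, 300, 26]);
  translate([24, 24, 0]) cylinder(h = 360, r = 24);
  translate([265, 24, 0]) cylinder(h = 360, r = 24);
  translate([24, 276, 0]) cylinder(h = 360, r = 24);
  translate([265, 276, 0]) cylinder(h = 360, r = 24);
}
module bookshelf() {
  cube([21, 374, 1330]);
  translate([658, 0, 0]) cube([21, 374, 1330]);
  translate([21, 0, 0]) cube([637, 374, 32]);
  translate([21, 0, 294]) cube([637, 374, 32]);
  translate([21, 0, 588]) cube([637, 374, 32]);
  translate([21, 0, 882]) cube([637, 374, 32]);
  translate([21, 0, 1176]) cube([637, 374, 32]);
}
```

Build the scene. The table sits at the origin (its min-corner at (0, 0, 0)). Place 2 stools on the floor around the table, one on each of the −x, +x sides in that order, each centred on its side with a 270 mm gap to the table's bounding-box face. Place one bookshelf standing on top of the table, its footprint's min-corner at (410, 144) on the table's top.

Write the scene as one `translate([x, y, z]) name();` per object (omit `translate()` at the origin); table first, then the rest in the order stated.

table();
translate([-559, 174, 0]) stool();
translate([1803, 174, 0]) stool();
translate([410, 144, 738]) bookshelf();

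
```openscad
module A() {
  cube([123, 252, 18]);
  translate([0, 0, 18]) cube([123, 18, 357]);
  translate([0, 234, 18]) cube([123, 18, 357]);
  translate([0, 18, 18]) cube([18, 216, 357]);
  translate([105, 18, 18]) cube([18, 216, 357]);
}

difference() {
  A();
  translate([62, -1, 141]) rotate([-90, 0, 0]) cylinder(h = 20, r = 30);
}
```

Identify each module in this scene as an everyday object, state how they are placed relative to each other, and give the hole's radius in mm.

The subtracted cylinder has r = 30 mm.

A is an open box. The open box has a circular hole through its front wall. The hole's radius is 30 mm.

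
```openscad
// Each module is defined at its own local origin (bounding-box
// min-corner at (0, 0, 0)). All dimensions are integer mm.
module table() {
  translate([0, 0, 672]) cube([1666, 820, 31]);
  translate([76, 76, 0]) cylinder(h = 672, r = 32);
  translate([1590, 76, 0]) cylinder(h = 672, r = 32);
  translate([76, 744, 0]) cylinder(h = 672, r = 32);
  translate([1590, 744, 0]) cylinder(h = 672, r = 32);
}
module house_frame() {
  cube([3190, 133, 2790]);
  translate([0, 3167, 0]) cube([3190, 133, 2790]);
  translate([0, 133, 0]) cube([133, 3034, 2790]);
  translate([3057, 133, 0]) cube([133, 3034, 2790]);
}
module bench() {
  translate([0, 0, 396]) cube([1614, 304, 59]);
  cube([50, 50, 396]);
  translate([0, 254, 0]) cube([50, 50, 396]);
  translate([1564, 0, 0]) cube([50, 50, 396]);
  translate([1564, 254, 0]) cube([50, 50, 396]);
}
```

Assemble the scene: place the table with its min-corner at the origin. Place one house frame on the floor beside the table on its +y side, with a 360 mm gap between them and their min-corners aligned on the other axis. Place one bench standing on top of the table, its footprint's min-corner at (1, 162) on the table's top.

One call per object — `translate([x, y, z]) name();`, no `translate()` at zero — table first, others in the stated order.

table();
translate([0, 1180, 0]) house_frame();
translate([1, 162, 703]) bench();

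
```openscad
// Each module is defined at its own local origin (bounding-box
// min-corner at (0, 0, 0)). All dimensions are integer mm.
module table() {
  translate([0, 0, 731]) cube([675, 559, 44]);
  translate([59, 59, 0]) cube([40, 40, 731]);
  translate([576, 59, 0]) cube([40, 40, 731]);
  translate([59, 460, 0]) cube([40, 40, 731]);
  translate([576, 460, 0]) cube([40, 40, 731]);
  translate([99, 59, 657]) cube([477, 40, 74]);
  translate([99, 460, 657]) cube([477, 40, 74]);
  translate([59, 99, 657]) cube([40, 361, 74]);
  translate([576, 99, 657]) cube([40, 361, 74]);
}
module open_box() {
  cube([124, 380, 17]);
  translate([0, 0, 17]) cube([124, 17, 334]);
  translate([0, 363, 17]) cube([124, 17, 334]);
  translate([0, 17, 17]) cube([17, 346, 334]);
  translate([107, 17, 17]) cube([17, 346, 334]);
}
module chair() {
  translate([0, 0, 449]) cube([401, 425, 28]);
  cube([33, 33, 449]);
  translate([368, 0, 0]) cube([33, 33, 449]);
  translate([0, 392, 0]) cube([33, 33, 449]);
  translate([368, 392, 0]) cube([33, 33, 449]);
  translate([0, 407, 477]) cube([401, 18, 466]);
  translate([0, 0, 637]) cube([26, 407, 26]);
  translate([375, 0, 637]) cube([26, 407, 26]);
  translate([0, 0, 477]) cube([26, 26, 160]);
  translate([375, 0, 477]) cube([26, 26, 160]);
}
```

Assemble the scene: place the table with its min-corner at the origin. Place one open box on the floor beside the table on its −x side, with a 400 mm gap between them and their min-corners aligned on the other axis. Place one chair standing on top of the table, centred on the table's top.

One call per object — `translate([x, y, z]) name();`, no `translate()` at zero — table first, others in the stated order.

table();
translate([-524, 0, 0]) open_box();
translate([137, 67, 775]) chair();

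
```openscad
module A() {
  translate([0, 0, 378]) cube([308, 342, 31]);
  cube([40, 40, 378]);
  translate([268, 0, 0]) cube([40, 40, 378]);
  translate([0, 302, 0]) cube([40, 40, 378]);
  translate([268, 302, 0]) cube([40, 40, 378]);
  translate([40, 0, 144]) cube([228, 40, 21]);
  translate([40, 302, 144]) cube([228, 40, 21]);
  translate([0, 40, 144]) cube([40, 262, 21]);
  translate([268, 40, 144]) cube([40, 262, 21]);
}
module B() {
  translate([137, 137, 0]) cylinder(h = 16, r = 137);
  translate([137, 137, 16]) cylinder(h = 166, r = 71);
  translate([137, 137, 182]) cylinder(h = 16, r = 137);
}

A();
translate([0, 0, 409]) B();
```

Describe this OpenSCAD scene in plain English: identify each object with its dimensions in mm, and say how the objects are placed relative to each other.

A is a four-legged stool. The seat is 308×342 mm, 31 mm thick, top at z = 409 mm. It stands on four square legs, each 40×40 mm in cross-section, from z = 0 to the seat underside, each flush with a corner of the seat. Four stretchers, 40 mm wide and 21 mm tall, connect adjacent legs with their undersides at z = 144 mm, each running between the inner faces of the legs it joins and aligned with the legs' outer faces on the other axis.

B is a spool: two coaxial disc flanges of radius 137 mm and thickness 16 mm, joined by a core cylinder of radius 71 mm and height 166 mm. The lower flange rests on z = 0 and the three cylinders share a vertical axis.

The spool is on top of the stool.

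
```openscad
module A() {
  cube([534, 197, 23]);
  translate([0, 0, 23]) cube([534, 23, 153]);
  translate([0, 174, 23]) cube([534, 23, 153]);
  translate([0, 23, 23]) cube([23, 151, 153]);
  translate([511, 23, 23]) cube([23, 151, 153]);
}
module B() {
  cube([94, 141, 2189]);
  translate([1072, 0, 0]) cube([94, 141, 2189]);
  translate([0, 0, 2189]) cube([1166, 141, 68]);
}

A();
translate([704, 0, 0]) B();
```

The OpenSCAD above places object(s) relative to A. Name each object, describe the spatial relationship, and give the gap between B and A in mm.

The door frame's nearest face is 170 mm from the open box's +x face.

A is an open box. B is a door frame. The door frame is on the floor beside the open box on its +x side. The gap between the door frame and the open box is 170 mm.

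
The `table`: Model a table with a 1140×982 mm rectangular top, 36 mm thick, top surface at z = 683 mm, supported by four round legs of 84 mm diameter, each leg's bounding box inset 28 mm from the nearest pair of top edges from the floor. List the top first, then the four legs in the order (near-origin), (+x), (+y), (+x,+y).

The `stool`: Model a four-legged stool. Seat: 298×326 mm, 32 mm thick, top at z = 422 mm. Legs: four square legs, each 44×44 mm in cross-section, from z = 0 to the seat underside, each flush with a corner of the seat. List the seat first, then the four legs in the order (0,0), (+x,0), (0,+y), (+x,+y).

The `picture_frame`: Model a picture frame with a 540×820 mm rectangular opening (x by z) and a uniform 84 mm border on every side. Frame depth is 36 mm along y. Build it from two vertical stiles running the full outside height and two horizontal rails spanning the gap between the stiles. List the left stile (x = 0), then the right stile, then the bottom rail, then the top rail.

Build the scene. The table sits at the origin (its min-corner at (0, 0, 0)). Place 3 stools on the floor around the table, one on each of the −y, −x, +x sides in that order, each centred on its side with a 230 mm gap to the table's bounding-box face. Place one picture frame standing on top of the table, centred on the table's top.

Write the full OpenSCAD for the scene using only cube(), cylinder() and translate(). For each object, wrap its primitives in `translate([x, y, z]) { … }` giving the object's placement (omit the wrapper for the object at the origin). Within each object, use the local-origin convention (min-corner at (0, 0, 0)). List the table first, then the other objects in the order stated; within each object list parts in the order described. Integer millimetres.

translate([0, 0, 647]) cube([1140, 982, 36]);
translate([70, 70, 0]) cylinder(h = 647, r = 42);
translate([1070, 70, 0]) cylinder(h = 647, r = 42);
translate([70, 912, 0]) cylinder(h = 647, r = 42);
translate([1070, 912, 0]) cylinder(h = 647, r = 42);
translate([421, -556, 0]) {
  translate([0, 0, 390]) cube([298, 326, 32]);
  cube([44, 44, 390]);
  translate([254, 0, 0]) cube([44, 44, 390]);
  translate([0, 282, 0]) cube([44, 44, 390]);
  translate([254, 282, 0]) cube([44, 44, 390]);
}
translate([-528, 328, 0]) {
  translate([0, 0, 390]) cube([298, 326, 32]);
  cube([44, 44, 390]);
  translate([254, 0, 0]) cube([44, 44, 390]);
  translate([0, 282, 0]) cube([44, 44, 390]);
  translate([254, 282, 0]) cube([44, 44, 390]);
}
translate([1370, 328, 0]) {
  translate([0, 0, 390]) cube([298, 326, 32]);
  cube([44, 44, 390]);
  translate([254, 0, 0]) cube([44, 44, 390]);
  translate([0, 282, 0]) cube([44, 44, 390]);
  translate([254, 282, 0]) cube([44, 44, 390]);
}
translate([216, 473, 683]) {
  cube([84, 36, 988]);
  translate([624, 0, 0]) cube([84, 36, 988]);
  translate([84, 0, 0]) cube([540, 36, 84]);
  translate([84, 0, 904]) cube([540, 36, 84]);
}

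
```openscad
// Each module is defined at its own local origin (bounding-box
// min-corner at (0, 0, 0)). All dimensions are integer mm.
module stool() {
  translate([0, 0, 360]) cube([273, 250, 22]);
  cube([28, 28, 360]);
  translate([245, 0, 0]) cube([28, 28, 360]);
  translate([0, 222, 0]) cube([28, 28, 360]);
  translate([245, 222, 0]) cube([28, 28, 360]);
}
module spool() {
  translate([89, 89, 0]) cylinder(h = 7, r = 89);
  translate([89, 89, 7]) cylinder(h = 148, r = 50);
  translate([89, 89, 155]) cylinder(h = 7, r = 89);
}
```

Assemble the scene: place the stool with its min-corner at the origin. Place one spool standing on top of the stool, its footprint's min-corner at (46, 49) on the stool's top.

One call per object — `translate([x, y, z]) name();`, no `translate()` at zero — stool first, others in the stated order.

stool();
translate([46, 49, 382]) spool();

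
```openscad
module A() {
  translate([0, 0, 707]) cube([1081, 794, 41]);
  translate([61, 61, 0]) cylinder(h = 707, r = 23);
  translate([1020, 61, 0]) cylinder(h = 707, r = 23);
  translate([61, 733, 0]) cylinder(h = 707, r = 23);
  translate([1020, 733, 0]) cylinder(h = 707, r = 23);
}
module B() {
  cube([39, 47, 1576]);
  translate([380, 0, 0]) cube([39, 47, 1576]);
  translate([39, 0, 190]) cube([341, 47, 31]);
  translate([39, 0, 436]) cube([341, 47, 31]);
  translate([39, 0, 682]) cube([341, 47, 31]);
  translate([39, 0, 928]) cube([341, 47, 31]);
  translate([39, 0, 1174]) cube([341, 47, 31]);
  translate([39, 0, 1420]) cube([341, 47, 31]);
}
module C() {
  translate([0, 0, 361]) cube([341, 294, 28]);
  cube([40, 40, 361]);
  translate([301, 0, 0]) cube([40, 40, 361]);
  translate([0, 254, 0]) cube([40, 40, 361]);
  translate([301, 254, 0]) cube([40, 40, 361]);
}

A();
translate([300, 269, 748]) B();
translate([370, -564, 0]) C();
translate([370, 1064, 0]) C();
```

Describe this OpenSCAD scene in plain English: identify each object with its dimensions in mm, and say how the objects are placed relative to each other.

A is a rectangular dining table. The top is 1081×794×41 mm with its upper surface at z = 748 mm. It stands on four round legs of 46 mm diameter, each leg's bounding box inset 38 mm from the nearest pair of top edges, running from the floor to the underside of the top.

B is a wooden ladder with two side rails of 39×47 mm section and 1576 mm height, set 419 mm apart overall. Between them run 6 rectangular rungs (47 mm deep, 31 mm thick), front faces flush with the rails' −y face. The bottom of the first rung is 190 mm above the floor and each subsequent rung is 246 mm higher than the one below.

C is a four-legged stool. The seat is a 341×294×28 mm slab whose top surface is at z = 389 mm; four square legs, each 40×40 mm in cross-section, run from the floor (z = 0) to the underside of the seat, each flush with a corner of the seat.

The ladder is on top of the table. Two stools sit around the table at the −y, +y sides.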